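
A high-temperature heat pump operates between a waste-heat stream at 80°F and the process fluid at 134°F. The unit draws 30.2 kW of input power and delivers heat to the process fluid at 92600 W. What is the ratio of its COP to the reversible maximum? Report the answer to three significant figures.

Converting, Q̇_H = 92600 W = 92.60 kW, so COP_actual = Q̇_H/Ẇ = 92.60/30.20 = 3.066.
In absolute terms T_C = 299.82 K and T_H = 329.82 K, so ΔT = 30.00 K.
COP_Carnot = T_H/ΔT = 329.82/30.00 = 10.99.
η_II = COP_actual/COP_Carnot = 3.066/10.99 = 0.2789.

0.279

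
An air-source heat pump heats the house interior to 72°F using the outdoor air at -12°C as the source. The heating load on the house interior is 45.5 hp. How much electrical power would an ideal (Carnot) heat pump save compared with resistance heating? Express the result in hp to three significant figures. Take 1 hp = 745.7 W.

40.2 hp

In absolute terms T_C = 261.15 K and T_H = 295.37 K, so ΔT = 34.22 K.
COP_Carnot = T_H/ΔT = 295.37/34.22 = 8.631.
Resistance heating needs Ẇ_res = Q̇_H = 45.50 hp; the reversible heat pump needs only Ẇ_hp = Q̇_H/COP = 5.272 hp.
Saving = 45.50 − 5.272 = 40.23 hp.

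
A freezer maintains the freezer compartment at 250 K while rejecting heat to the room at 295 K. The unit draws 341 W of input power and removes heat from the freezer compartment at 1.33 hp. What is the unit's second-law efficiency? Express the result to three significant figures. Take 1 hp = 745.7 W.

Converting, Q̇_C = 1.330 hp = 991.8 W, so COP_actual = Q̇_C/Ẇ = 991.8/341.0 = 2.908.
The reservoir spacing is ΔT = 295 − 250 = 45.00 K.
COP_Carnot = T_C/ΔT = 250.00/45.00 = 5.556.
η_II = COP_actual/COP_Carnot = 2.908/5.556 = 0.5235.

0.524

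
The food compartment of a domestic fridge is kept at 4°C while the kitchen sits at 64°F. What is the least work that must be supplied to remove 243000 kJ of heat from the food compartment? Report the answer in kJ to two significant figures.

12000 kJ

In absolute terms T_C = 277.15 K and T_H = 290.93 K, so ΔT = 13.78 K.
The reversible limit is COP_R = T_C/ΔT = 20.12, so W_min = Q_C/COP = Q_C·ΔT/T_C.
W_min = 243000 × 13.78/277.15 = 12080 kJ.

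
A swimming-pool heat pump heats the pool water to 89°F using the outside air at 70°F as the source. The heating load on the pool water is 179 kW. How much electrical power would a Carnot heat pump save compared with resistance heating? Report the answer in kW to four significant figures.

In absolute terms T_C = 294.26 K and T_H = 304.82 K, so ΔT = 10.56 K.
COP_Carnot = T_H/ΔT = 304.82/10.56 = 28.88.
Resistance heating needs Ẇ_res = Q̇_H = 179.0 kW; the reversible heat pump needs only Ẇ_hp = Q̇_H/COP = 6.199 kW.
Saving = 179.0 − 6.199 = 172.8 kW.

172.8 kW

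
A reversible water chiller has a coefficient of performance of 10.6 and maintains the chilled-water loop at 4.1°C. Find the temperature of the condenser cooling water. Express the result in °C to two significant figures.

COP_R = T_C/(T_H − T_C) gives T_H − T_C = T_C/COP.
With T_C = 277.25 K, T_H = 277.25 × (1 + 1/10.6) = 303.41 K.
Converting, 303.41 K = 30.26°C.

30 °C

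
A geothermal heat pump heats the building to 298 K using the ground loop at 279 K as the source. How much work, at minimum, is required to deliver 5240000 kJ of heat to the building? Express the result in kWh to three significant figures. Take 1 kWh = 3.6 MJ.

The reservoir spacing is ΔT = 298 − 279 = 19.00 K.
The reversible limit is COP_HP = T_H/ΔT = 15.68, so W_min = Q_H/COP = Q_H·ΔT/T_H.
W_min = 5240000 × 19.00/298.00 = 334100 kJ = 92.80 kWh.

92.8 kWh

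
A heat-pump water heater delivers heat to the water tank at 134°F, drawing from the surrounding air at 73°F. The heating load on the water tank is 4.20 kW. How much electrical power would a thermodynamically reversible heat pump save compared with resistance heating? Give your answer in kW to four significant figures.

3.768 kW

In absolute terms T_C = 295.93 K and T_H = 329.82 K, so ΔT = 33.89 K.
COP_Carnot = T_H/ΔT = 329.82/33.89 = 9.732.
Resistance heating needs Ẇ_res = Q̇_H = 4.200 kW; the reversible heat pump needs only Ẇ_hp = Q̇_H/COP = 0.4316 kW.
Saving = 4.200 − 0.4316 = 3.768 kW.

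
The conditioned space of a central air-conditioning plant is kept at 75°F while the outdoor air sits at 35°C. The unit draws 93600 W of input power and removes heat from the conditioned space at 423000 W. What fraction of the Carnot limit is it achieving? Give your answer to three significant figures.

COP_actual = Q̇_C/Ẇ = 423000/93600 = 4.519.
In absolute terms T_C = 297.04 K and T_H = 308.15 K, so ΔT = 11.11 K.
COP_Carnot = T_C/ΔT = 297.04/11.11 = 26.73.
η_II = COP_actual/COP_Carnot = 4.519/26.73 = 0.1690.

0.169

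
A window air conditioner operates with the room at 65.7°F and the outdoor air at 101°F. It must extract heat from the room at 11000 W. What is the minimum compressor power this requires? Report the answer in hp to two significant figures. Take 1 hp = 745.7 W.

0.99 hp

In absolute terms T_C = 291.87 K and T_H = 311.48 K, so ΔT = 19.61 K.
COP_Carnot = T_C/ΔT = 291.87/19.61 = 14.88.
Ẇ_min = Q̇/COP_Carnot = 11000/14.88 = 739.1 W = 0.9911 hp.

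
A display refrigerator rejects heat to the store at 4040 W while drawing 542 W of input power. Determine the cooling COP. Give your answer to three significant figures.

The first law gives Q̇_H = Q̇_C + Ẇ, so the three rates are Q̇_C = 3498, Q̇_H = 4040, Ẇ = 542.0 W.
COP_R = Q̇_C/Ẇ = 3498/542.0 = 6.454.

6.45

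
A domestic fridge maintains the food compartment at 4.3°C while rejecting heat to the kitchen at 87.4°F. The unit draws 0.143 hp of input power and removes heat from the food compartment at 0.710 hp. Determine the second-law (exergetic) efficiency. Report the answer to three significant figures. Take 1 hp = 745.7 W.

0.474

COP_actual = Q̇_C/Ẇ = 0.7100/0.1430 = 4.965.
In absolute terms T_C = 277.45 K and T_H = 303.93 K, so ΔT = 26.48 K.
COP_Carnot = T_C/ΔT = 277.45/26.48 = 10.48.
η_II = COP_actual/COP_Carnot = 4.965/10.48 = 0.4738.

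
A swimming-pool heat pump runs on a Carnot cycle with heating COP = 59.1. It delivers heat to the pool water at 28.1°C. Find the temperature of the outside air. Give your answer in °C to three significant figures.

23.0 °C

COP_HP = T_H/(T_H − T_C) gives T_H − T_C = T_H/COP.
With T_H = 301.25 K, T_C = 301.25 × (1 − 1/59.1) = 296.15 K.
Converting, 296.15 K = 23.00°C.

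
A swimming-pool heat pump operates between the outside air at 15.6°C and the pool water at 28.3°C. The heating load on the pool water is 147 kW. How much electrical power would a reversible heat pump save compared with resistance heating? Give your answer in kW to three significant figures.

In absolute terms T_C = 288.75 K and T_H = 301.45 K, so ΔT = 12.70 K.
COP_Carnot = T_H/ΔT = 301.45/12.70 = 23.74.
Resistance heating needs Ẇ_res = Q̇_H = 147.0 kW; the reversible heat pump needs only Ẇ_hp = Q̇_H/COP = 6.193 kW.
Saving = 147.0 − 6.193 = 140.8 kW.

141 kW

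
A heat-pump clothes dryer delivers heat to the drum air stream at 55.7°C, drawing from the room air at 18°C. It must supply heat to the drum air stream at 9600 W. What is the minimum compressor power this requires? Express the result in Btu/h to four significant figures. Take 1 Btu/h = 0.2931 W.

3755 Btu/h

In absolute terms T_C = 291.15 K and T_H = 328.85 K, so ΔT = 37.70 K.
COP_Carnot = T_H/ΔT = 328.85/37.70 = 8.723.
Ẇ_min = Q̇/COP_Carnot = 9600/8.723 = 1101 W = 3755 Btu/h.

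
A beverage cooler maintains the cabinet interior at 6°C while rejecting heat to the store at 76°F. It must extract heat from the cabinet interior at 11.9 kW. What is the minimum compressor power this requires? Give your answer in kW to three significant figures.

In absolute terms T_C = 279.15 K and T_H = 297.59 K, so ΔT = 18.44 K.
COP_Carnot = T_C/ΔT = 279.15/18.44 = 15.13.
Ẇ_min = Q̇/COP_Carnot = 11.90/15.13 = 0.7863 kW.

0.786 kW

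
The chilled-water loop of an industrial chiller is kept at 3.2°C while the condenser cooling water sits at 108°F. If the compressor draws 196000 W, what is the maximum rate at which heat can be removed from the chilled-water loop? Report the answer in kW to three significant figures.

1390 kW

In absolute terms T_C = 276.35 K and T_H = 315.37 K, so ΔT = 39.02 K.
COP_Carnot = T_C/ΔT = 276.35/39.02 = 7.082.
Q̇_max = COP_Carnot × Ẇ = 7.082 × 196000 W = 1388000 W = 1388 kW.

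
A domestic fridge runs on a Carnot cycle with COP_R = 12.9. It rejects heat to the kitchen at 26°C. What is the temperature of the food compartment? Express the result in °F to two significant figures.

For a Carnot refrigerator COP_R = T_C/(T_H − T_C), so T_C = COP·T_H/(1 + COP).
With T_H = 299.15 K, T_C = 12.9 × 299.15/13.90 = 277.63 K.
Converting, 277.63 K = 40.06°F.

40 °F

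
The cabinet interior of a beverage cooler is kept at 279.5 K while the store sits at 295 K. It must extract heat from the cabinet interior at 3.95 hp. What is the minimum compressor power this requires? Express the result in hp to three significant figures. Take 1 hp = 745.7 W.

The reservoir spacing is ΔT = 295 − 279.5 = 15.50 K.
COP_Carnot = T_C/ΔT = 279.50/15.50 = 18.03.
Ẇ_min = Q̇/COP_Carnot = 3.950/18.03 = 0.2191 hp.

0.219 hp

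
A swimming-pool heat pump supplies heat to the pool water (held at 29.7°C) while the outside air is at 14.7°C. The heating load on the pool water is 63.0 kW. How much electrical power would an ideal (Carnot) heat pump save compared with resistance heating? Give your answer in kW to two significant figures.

In absolute terms T_C = 287.85 K and T_H = 302.85 K, so ΔT = 15.00 K.
COP_Carnot = T_H/ΔT = 302.85/15.00 = 20.19.
Resistance heating needs Ẇ_res = Q̇_H = 63.00 kW; the reversible heat pump needs only Ẇ_hp = Q̇_H/COP = 3.120 kW.
Saving = 63.00 − 3.120 = 59.88 kW.

60 kW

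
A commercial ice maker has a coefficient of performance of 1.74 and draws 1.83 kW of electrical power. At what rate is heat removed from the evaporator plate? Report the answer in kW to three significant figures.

Q̇_C = COP × Ẇ = 1.74 × 1.830 = 3.184 kW.

3.18 kW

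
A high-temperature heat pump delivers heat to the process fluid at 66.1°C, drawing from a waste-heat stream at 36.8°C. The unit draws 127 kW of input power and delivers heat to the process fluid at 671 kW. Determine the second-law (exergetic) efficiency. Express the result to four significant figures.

COP_actual = Q̇_H/Ẇ = 671.0/127.0 = 5.283.
In absolute terms T_C = 309.95 K and T_H = 339.25 K, so ΔT = 29.30 K.
COP_Carnot = T_H/ΔT = 339.25/29.30 = 11.58.
η_II = COP_actual/COP_Carnot = 5.283/11.58 = 0.4563.

0.4563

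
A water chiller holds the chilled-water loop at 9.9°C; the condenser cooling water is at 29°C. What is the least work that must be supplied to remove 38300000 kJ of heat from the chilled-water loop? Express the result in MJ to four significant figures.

2584 MJ

In absolute terms T_C = 283.05 K and T_H = 302.15 K, so ΔT = 19.10 K.
The reversible limit is COP_R = T_C/ΔT = 14.82, so W_min = Q_C/COP = Q_C·ΔT/T_C.
W_min = 38300000 × 19.10/283.05 = 2584000 kJ = 2584 MJ.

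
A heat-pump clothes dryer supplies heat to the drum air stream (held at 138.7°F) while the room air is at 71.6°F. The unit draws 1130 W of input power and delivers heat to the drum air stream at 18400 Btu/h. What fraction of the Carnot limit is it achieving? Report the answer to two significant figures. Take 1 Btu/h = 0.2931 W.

0.54

Converting, Q̇_H = 18400 Btu/h = 5393 W, so COP_actual = Q̇_H/Ẇ = 5393/1130 = 4.773.
In absolute terms T_C = 295.15 K and T_H = 332.43 K, so ΔT = 37.28 K.
COP_Carnot = T_H/ΔT = 332.43/37.28 = 8.918.
η_II = COP_actual/COP_Carnot = 4.773/8.918 = 0.5352.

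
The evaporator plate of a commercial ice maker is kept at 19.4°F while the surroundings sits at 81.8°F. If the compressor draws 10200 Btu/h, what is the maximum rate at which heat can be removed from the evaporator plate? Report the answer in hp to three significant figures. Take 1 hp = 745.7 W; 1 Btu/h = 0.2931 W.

30.8 hp

In absolute terms T_C = 266.15 K and T_H = 300.82 K, so ΔT = 34.67 K.
COP_Carnot = T_C/ΔT = 266.15/34.67 = 7.677.
Q̇_max = COP_Carnot × Ẇ = 7.677 × 10200 Btu/h = 78310 Btu/h = 30.78 hp.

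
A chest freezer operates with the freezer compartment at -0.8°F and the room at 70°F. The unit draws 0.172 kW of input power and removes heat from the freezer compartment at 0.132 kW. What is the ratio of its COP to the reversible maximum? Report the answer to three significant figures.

COP_actual = Q̇_C/Ẇ = 0.1320/0.1720 = 0.7674.
In absolute terms T_C = 254.93 K and T_H = 294.26 K, so ΔT = 39.33 K.
COP_Carnot = T_C/ΔT = 254.93/39.33 = 6.481.
η_II = COP_actual/COP_Carnot = 0.7674/6.481 = 0.1184.

0.118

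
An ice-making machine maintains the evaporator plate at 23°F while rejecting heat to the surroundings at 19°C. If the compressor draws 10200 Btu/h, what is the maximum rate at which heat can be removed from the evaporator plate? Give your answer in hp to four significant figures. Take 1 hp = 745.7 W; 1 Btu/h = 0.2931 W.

44.79 hp

In absolute terms T_C = 268.15 K and T_H = 292.15 K, so ΔT = 24.00 K.
COP_Carnot = T_C/ΔT = 268.15/24.00 = 11.17.
Q̇_max = COP_Carnot × Ẇ = 11.17 × 10200 Btu/h = 114000 Btu/h = 44.79 hp.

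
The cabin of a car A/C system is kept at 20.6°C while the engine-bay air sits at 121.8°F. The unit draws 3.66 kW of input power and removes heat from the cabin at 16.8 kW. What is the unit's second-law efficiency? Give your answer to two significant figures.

0.46

COP_actual = Q̇_C/Ẇ = 16.80/3.660 = 4.590.
In absolute terms T_C = 293.75 K and T_H = 323.04 K, so ΔT = 29.29 K.
COP_Carnot = T_C/ΔT = 293.75/29.29 = 10.03.
η_II = COP_actual/COP_Carnot = 4.590/10.03 = 0.4577.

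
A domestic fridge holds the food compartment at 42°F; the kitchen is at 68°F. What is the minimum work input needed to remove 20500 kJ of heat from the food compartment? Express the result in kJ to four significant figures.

In absolute terms T_C = 278.71 K and T_H = 293.15 K, so ΔT = 14.44 K.
The reversible limit is COP_R = T_C/ΔT = 19.30, so W_min = Q_C/COP = Q_C·ΔT/T_C.
W_min = 20500 × 14.44/278.71 = 1062 kJ.

1062 kJ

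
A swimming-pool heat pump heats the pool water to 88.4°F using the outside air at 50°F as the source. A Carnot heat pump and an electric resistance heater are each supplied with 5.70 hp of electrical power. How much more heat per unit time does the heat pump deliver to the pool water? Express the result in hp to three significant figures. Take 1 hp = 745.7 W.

In absolute terms T_C = 283.15 K and T_H = 304.48 K, so ΔT = 21.33 K.
COP_Carnot = T_H/ΔT = 304.48/21.33 = 14.27.
The heat pump delivers Q̇_H = COP × Ẇ = 81.35 hp; the resistance heater delivers Ẇ = 5.700 hp.
Extra = (COP − 1)·Ẇ = 75.65 hp.

75.7 hp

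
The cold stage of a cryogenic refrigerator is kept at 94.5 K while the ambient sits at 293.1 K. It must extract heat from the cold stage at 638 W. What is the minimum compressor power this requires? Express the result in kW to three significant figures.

1.34 kW

The reservoir spacing is ΔT = 293.1 − 94.5 = 198.6 K.
COP_Carnot = T_C/ΔT = 94.50/198.6 = 0.4758.
Ẇ_min = Q̇/COP_Carnot = 638.0/0.4758 = 1341 W = 1.341 kW.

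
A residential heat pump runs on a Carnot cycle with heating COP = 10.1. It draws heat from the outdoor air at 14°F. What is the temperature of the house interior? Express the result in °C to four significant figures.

COP_HP = T_H/(T_H − T_C) rearranges to T_H = COP·T_C/(COP − 1).
With T_C = 263.15 K, T_H = 10.1 × 263.15/9.100 = 292.07 K.
Converting, 292.07 K = 18.92°C.

18.92 °C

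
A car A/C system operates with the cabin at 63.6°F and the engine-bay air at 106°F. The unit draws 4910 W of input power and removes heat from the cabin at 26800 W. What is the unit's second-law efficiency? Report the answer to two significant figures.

0.44

COP_actual = Q̇_C/Ẇ = 26800/4910 = 5.458.
In absolute terms T_C = 290.71 K and T_H = 314.26 K, so ΔT = 23.56 K.
COP_Carnot = T_C/ΔT = 290.71/23.56 = 12.34.
η_II = COP_actual/COP_Carnot = 5.458/12.34 = 0.4423.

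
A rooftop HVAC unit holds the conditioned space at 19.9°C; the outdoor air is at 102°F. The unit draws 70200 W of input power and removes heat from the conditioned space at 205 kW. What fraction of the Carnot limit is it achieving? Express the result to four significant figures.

Converting, Q̇_C = 205.0 kW = 205000 W, so COP_actual = Q̇_C/Ẇ = 205000/70200 = 2.920.
In absolute terms T_C = 293.05 K and T_H = 312.04 K, so ΔT = 18.99 K.
COP_Carnot = T_C/ΔT = 293.05/18.99 = 15.43.
η_II = COP_actual/COP_Carnot = 2.920/15.43 = 0.1892.

0.1892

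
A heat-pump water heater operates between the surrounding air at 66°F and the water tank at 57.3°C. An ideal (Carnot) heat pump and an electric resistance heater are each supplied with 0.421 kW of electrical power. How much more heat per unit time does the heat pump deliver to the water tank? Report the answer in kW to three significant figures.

3.20 kW

In absolute terms T_C = 292.04 K and T_H = 330.45 K, so ΔT = 38.41 K.
COP_Carnot = T_H/ΔT = 330.45/38.41 = 8.603.
The heat pump delivers Q̇_H = COP × Ẇ = 3.622 kW; the resistance heater delivers Ẇ = 0.4210 kW.
Extra = (COP − 1)·Ẇ = 3.201 kW.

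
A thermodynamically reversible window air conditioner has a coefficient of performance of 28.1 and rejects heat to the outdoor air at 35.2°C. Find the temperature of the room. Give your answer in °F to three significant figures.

For a Carnot refrigerator COP_R = T_C/(T_H − T_C), so T_C = COP·T_H/(1 + COP).
With T_H = 308.35 K, T_C = 28.1 × 308.35/29.10 = 297.75 K.
Converting, 297.75 K = 76.29°F.

76.3 °F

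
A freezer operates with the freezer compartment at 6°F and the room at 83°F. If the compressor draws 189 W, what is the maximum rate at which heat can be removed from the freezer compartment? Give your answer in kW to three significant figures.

In absolute terms T_C = 258.71 K and T_H = 301.48 K, so ΔT = 42.78 K.
COP_Carnot = T_C/ΔT = 258.71/42.78 = 6.048.
Q̇_max = COP_Carnot × Ẇ = 6.048 × 189.0 W = 1143 W = 1.143 kW.

1.14 kW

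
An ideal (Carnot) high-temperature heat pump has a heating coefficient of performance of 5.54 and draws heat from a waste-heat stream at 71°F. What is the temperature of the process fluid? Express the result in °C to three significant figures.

COP_HP = T_H/(T_H − T_C) rearranges to T_H = COP·T_C/(COP − 1).
With T_C = 294.82 K, T_H = 5.54 × 294.82/4.540 = 359.75 K.
Converting, 359.75 K = 86.60°C.

86.6 °C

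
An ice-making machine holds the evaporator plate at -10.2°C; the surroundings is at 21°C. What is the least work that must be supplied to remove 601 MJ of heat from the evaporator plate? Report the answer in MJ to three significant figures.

In absolute terms T_C = 262.95 K and T_H = 294.15 K, so ΔT = 31.20 K.
The reversible limit is COP_R = T_C/ΔT = 8.428, so W_min = Q_C/COP = Q_C·ΔT/T_C.
W_min = 601.0 × 31.20/262.95 = 71.31 MJ.

71.3 MJ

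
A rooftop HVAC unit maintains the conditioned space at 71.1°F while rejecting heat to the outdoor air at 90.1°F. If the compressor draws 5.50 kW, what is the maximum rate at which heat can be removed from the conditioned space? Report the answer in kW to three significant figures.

154 kW

In absolute terms T_C = 294.87 K and T_H = 305.43 K, so ΔT = 10.56 K.
COP_Carnot = T_C/ΔT = 294.87/10.56 = 27.94.
Q̇_max = COP_Carnot × Ẇ = 27.94 × 5.500 kW = 153.6 kW.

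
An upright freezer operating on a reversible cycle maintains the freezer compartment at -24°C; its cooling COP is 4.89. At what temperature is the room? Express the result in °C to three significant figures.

COP_R = T_C/(T_H − T_C) gives T_H − T_C = T_C/COP.
With T_C = 249.15 K, T_H = 249.15 × (1 + 1/4.89) = 300.10 K.
Converting, 300.10 K = 26.95°C.

27.0 °C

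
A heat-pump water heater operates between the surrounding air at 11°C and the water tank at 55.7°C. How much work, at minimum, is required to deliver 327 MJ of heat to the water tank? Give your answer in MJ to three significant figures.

In absolute terms T_C = 284.15 K and T_H = 328.85 K, so ΔT = 44.70 K.
The reversible limit is COP_HP = T_H/ΔT = 7.357, so W_min = Q_H/COP = Q_H·ΔT/T_H.
W_min = 327.0 × 44.70/328.85 = 44.45 MJ.

44.4 MJ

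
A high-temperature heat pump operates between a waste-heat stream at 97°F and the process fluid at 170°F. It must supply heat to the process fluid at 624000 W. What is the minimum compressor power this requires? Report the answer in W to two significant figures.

In absolute terms T_C = 309.26 K and T_H = 349.82 K, so ΔT = 40.56 K.
COP_Carnot = T_H/ΔT = 349.82/40.56 = 8.626.
Ẇ_min = Q̇/COP_Carnot = 624000/8.626 = 72340 W.

72000 W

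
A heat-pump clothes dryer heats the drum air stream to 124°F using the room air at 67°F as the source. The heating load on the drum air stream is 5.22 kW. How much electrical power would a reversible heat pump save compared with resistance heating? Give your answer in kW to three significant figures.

4.71 kW

In absolute terms T_C = 292.59 K and T_H = 324.26 K, so ΔT = 31.67 K.
COP_Carnot = T_H/ΔT = 324.26/31.67 = 10.24.
Resistance heating needs Ẇ_res = Q̇_H = 5.220 kW; the reversible heat pump needs only Ẇ_hp = Q̇_H/COP = 0.5098 kW.
Saving = 5.220 − 0.5098 = 4.710 kW.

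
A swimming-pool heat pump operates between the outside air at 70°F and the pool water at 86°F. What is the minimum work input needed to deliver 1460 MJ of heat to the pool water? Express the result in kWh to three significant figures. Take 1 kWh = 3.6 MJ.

In absolute terms T_C = 294.26 K and T_H = 303.15 K, so ΔT = 8.889 K.
The reversible limit is COP_HP = T_H/ΔT = 34.10, so W_min = Q_H/COP = Q_H·ΔT/T_H.
W_min = 1460 × 8.889/303.15 = 42.81 MJ = 11.89 kWh.

11.9 kWh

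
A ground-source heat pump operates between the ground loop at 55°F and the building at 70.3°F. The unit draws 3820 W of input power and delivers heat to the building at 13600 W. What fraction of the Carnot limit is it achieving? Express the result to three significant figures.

COP_actual = Q̇_H/Ẇ = 13600/3820 = 3.560.
In absolute terms T_C = 285.93 K and T_H = 294.43 K, so ΔT = 8.500 K.
COP_Carnot = T_H/ΔT = 294.43/8.500 = 34.64.
η_II = COP_actual/COP_Carnot = 3.560/34.64 = 0.1028.

0.103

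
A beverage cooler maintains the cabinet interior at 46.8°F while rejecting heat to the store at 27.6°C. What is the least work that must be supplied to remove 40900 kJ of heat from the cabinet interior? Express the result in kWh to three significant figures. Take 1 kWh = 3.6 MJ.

0.782 kWh

In absolute terms T_C = 281.37 K and T_H = 300.75 K, so ΔT = 19.38 K.
The reversible limit is COP_R = T_C/ΔT = 14.52, so W_min = Q_C/COP = Q_C·ΔT/T_C.
W_min = 40900 × 19.38/281.37 = 2817 kJ = 0.7824 kWh.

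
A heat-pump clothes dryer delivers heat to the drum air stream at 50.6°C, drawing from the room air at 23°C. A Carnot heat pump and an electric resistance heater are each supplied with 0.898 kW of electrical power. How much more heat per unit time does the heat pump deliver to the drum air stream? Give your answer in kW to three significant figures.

9.64 kW

In absolute terms T_C = 296.15 K and T_H = 323.75 K, so ΔT = 27.60 K.
COP_Carnot = T_H/ΔT = 323.75/27.60 = 11.73.
The heat pump delivers Q̇_H = COP × Ẇ = 10.53 kW; the resistance heater delivers Ẇ = 0.8980 kW.
Extra = (COP − 1)·Ẇ = 9.636 kW.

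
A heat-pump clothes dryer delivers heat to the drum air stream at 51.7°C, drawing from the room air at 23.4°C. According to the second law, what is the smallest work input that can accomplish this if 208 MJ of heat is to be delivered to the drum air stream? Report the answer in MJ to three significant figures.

In absolute terms T_C = 296.55 K and T_H = 324.85 K, so ΔT = 28.30 K.
The reversible limit is COP_HP = T_H/ΔT = 11.48, so W_min = Q_H/COP = Q_H·ΔT/T_H.
W_min = 208.0 × 28.30/324.85 = 18.12 MJ.

18.1 MJ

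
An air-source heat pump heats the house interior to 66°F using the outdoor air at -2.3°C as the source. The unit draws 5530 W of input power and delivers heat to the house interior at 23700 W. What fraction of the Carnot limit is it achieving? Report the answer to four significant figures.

0.3110

COP_actual = Q̇_H/Ẇ = 23700/5530 = 4.286.
In absolute terms T_C = 270.85 K and T_H = 292.04 K, so ΔT = 21.19 K.
COP_Carnot = T_H/ΔT = 292.04/21.19 = 13.78.
η_II = COP_actual/COP_Carnot = 4.286/13.78 = 0.3110.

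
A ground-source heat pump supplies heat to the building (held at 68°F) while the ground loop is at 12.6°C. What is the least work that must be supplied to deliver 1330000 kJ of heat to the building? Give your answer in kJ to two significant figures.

34000 kJ

In absolute terms T_C = 285.75 K and T_H = 293.15 K, so ΔT = 7.400 K.
The reversible limit is COP_HP = T_H/ΔT = 39.61, so W_min = Q_H/COP = Q_H·ΔT/T_H.
W_min = 1330000 × 7.400/293.15 = 33570 kJ.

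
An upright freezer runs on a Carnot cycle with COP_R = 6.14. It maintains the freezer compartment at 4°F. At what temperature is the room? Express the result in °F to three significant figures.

COP_R = T_C/(T_H − T_C) gives T_H − T_C = T_C/COP.
With T_C = 257.59 K, T_H = 257.59 × (1 + 1/6.14) = 299.55 K.
Converting, 299.55 K = 79.52°F.

79.5 °F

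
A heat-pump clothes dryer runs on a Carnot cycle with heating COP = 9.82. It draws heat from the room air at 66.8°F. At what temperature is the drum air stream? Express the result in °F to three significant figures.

COP_HP = T_H/(T_H − T_C) rearranges to T_H = COP·T_C/(COP − 1).
With T_C = 292.48 K, T_H = 9.82 × 292.48/8.820 = 325.64 K.
Converting, 325.64 K = 126.49°F.

126 °F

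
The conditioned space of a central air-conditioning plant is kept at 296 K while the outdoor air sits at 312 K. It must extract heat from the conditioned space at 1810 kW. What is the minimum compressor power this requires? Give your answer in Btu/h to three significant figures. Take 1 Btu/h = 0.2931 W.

334000 Btu/h

The reservoir spacing is ΔT = 312 − 296 = 16.00 K.
COP_Carnot = T_C/ΔT = 296.00/16.00 = 18.50.
Ẇ_min = Q̇/COP_Carnot = 1810/18.50 = 97.84 kW = 333800 Btu/h.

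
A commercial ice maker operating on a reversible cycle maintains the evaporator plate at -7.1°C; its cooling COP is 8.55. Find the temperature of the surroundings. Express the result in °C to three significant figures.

24.0 °C

COP_R = T_C/(T_H − T_C) gives T_H − T_C = T_C/COP.
With T_C = 266.05 K, T_H = 266.05 × (1 + 1/8.55) = 297.17 K.
Converting, 297.17 K = 24.02°C.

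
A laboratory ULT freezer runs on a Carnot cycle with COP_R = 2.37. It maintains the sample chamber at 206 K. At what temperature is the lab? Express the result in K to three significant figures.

COP_R = T_C/(T_H − T_C) gives T_H − T_C = T_C/COP.
With T_C = 206.00 K, T_H = 206.00 × (1 + 1/2.37) = 292.92 K.

293 K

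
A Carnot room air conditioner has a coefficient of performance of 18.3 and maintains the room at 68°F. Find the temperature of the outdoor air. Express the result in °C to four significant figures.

COP_R = T_C/(T_H − T_C) gives T_H − T_C = T_C/COP.
With T_C = 293.15 K, T_H = 293.15 × (1 + 1/18.3) = 309.17 K.
Converting, 309.17 K = 36.02°C.

36.02 °C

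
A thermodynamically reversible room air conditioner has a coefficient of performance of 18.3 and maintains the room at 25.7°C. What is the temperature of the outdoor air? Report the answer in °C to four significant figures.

COP_R = T_C/(T_H − T_C) gives T_H − T_C = T_C/COP.
With T_C = 298.85 K, T_H = 298.85 × (1 + 1/18.3) = 315.18 K.
Converting, 315.18 K = 42.03°C.

42.03 °C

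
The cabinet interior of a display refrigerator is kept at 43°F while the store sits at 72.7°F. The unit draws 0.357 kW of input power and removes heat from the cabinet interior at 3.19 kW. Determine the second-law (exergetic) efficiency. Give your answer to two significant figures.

COP_actual = Q̇_C/Ẇ = 3.190/0.3570 = 8.936.
In absolute terms T_C = 279.26 K and T_H = 295.76 K, so ΔT = 16.50 K.
COP_Carnot = T_C/ΔT = 279.26/16.50 = 16.92.
η_II = COP_actual/COP_Carnot = 8.936/16.92 = 0.5280.

0.53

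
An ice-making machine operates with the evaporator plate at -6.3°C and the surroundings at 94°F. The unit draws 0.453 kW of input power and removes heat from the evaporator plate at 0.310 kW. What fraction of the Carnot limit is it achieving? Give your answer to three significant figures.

COP_actual = Q̇_C/Ẇ = 0.3100/0.4530 = 0.6843.
In absolute terms T_C = 266.85 K and T_H = 307.59 K, so ΔT = 40.74 K.
COP_Carnot = T_C/ΔT = 266.85/40.74 = 6.549.
η_II = COP_actual/COP_Carnot = 0.6843/6.549 = 0.1045.

0.104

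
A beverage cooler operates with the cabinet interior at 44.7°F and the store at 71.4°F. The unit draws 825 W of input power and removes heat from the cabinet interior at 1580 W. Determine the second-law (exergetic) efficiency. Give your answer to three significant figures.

0.101

COP_actual = Q̇_C/Ẇ = 1580/825.0 = 1.915.
In absolute terms T_C = 280.21 K and T_H = 295.04 K, so ΔT = 14.83 K.
COP_Carnot = T_C/ΔT = 280.21/14.83 = 18.89.
η_II = COP_actual/COP_Carnot = 1.915/18.89 = 0.1014.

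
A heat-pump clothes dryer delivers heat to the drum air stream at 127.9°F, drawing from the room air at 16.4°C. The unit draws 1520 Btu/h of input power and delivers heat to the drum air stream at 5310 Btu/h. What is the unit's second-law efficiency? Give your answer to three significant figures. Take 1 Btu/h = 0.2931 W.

0.395

COP_actual = Q̇_H/Ẇ = 5310/1520 = 3.493.
In absolute terms T_C = 289.55 K and T_H = 326.43 K, so ΔT = 36.88 K.
COP_Carnot = T_H/ΔT = 326.43/36.88 = 8.852.
η_II = COP_actual/COP_Carnot = 3.493/8.852 = 0.3947.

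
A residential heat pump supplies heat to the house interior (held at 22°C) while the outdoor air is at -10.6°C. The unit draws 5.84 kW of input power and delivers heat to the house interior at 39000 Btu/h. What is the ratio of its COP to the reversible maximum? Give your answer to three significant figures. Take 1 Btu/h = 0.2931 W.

Converting, Q̇_H = 39000 Btu/h = 11.43 kW, so COP_actual = Q̇_H/Ẇ = 11.43/5.840 = 1.957.
In absolute terms T_C = 262.55 K and T_H = 295.15 K, so ΔT = 32.60 K.
COP_Carnot = T_H/ΔT = 295.15/32.60 = 9.054.
η_II = COP_actual/COP_Carnot = 1.957/9.054 = 0.2162.

0.216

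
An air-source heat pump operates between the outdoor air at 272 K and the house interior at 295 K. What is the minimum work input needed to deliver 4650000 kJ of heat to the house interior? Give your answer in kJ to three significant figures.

363000 kJ

The reservoir spacing is ΔT = 295 − 272 = 23.00 K.
The reversible limit is COP_HP = T_H/ΔT = 12.83, so W_min = Q_H/COP = Q_H·ΔT/T_H.
W_min = 4650000 × 23.00/295.00 = 362500 kJ.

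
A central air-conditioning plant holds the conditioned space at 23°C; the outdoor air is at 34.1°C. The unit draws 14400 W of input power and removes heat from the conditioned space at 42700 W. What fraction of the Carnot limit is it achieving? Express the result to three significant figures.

0.111

COP_actual = Q̇_C/Ẇ = 42700/14400 = 2.965.
In absolute terms T_C = 296.15 K and T_H = 307.25 K, so ΔT = 11.10 K.
COP_Carnot = T_C/ΔT = 296.15/11.10 = 26.68.
η_II = COP_actual/COP_Carnot = 2.965/26.68 = 0.1111.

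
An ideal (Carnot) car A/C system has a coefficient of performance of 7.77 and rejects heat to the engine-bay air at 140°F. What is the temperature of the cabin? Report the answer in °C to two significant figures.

22 °C

For a Carnot refrigerator COP_R = T_C/(T_H − T_C), so T_C = COP·T_H/(1 + COP).
With T_H = 333.15 K, T_C = 7.77 × 333.15/8.770 = 295.16 K.
Converting, 295.16 K = 22.01°C.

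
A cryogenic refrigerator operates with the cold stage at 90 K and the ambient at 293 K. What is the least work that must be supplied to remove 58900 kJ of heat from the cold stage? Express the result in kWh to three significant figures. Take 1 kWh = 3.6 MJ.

36.9 kWh

The reservoir spacing is ΔT = 293 − 90 = 203.0 K.
The reversible limit is COP_R = T_C/ΔT = 0.4433, so W_min = Q_C/COP = Q_C·ΔT/T_C.
W_min = 58900 × 203.0/90.00 = 132900 kJ = 36.90 kWh.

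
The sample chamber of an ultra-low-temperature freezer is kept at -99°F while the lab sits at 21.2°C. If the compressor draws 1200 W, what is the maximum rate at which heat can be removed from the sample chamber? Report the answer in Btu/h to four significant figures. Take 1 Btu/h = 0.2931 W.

In absolute terms T_C = 200.37 K and T_H = 294.35 K, so ΔT = 93.98 K.
COP_Carnot = T_C/ΔT = 200.37/93.98 = 2.132.
Q̇_max = COP_Carnot × Ẇ = 2.132 × 1200 W = 2559 W = 8729 Btu/h.

8729 Btu/h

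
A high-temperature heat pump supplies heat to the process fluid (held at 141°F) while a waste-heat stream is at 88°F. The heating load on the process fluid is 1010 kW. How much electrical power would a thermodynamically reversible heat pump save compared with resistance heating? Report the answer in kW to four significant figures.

920.9 kW

In absolute terms T_C = 304.26 K and T_H = 333.71 K, so ΔT = 29.44 K.
COP_Carnot = T_H/ΔT = 333.71/29.44 = 11.33.
Resistance heating needs Ẇ_res = Q̇_H = 1010 kW; the reversible heat pump needs only Ẇ_hp = Q̇_H/COP = 89.12 kW.
Saving = 1010 − 89.12 = 920.9 kW.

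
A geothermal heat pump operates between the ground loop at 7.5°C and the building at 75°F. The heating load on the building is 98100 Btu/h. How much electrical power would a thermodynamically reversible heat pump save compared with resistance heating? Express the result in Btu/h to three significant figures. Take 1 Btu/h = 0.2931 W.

In absolute terms T_C = 280.65 K and T_H = 297.04 K, so ΔT = 16.39 K.
COP_Carnot = T_H/ΔT = 297.04/16.39 = 18.12.
Resistance heating needs Ẇ_res = Q̇_H = 98100 Btu/h; the reversible heat pump needs only Ẇ_hp = Q̇_H/COP = 5413 Btu/h.
Saving = 98100 − 5413 = 92690 Btu/h.

92700 Btu/h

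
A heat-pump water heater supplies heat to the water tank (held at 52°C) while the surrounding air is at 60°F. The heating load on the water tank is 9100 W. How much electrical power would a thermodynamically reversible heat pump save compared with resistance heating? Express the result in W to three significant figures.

8080 W

In absolute terms T_C = 288.71 K and T_H = 325.15 K, so ΔT = 36.44 K.
COP_Carnot = T_H/ΔT = 325.15/36.44 = 8.922.
Resistance heating needs Ẇ_res = Q̇_H = 9100 W; the reversible heat pump needs only Ẇ_hp = Q̇_H/COP = 1020 W.
Saving = 9100 − 1020 = 8080 W.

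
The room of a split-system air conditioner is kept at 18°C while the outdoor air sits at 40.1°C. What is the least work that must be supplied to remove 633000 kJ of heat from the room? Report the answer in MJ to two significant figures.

48 MJ

In absolute terms T_C = 291.15 K and T_H = 313.25 K, so ΔT = 22.10 K.
The reversible limit is COP_R = T_C/ΔT = 13.17, so W_min = Q_C/COP = Q_C·ΔT/T_C.
W_min = 633000 × 22.10/291.15 = 48050 kJ = 48.05 MJ.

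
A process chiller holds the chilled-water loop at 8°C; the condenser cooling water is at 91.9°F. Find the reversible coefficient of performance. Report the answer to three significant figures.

11.1

In absolute terms T_C = 281.15 K and T_H = 306.43 K, so ΔT = 25.28 K.
For a reversible cycle, COP_Carnot = T_C/ΔT = 281.15/25.28 = 11.12.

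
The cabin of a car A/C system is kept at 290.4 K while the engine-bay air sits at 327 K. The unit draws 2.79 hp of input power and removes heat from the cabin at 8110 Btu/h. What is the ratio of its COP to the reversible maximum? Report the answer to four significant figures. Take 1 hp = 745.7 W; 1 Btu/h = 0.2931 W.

Converting, Q̇_C = 8110 Btu/h = 3.188 hp, so COP_actual = Q̇_C/Ẇ = 3.188/2.790 = 1.143.
The reservoir spacing is ΔT = 327 − 290.4 = 36.60 K.
COP_Carnot = T_C/ΔT = 290.40/36.60 = 7.934.
η_II = COP_actual/COP_Carnot = 1.143/7.934 = 0.1440.

0.1440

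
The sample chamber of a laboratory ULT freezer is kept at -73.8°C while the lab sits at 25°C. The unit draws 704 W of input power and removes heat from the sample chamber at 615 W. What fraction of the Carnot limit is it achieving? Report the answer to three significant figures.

COP_actual = Q̇_C/Ẇ = 615.0/704.0 = 0.8736.
In absolute terms T_C = 199.35 K and T_H = 298.15 K, so ΔT = 98.80 K.
COP_Carnot = T_C/ΔT = 199.35/98.80 = 2.018.
η_II = COP_actual/COP_Carnot = 0.8736/2.018 = 0.4330.

0.433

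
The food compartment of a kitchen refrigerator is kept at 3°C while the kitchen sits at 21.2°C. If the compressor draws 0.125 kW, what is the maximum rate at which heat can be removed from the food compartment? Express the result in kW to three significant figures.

In absolute terms T_C = 276.15 K and T_H = 294.35 K, so ΔT = 18.20 K.
COP_Carnot = T_C/ΔT = 276.15/18.20 = 15.17.
Q̇_max = COP_Carnot × Ẇ = 15.17 × 0.1250 kW = 1.897 kW.

1.90 kW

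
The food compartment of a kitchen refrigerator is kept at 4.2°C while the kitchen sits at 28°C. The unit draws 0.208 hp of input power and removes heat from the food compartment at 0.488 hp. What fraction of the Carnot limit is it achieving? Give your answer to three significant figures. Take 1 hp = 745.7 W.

0.201

COP_actual = Q̇_C/Ẇ = 0.4880/0.2080 = 2.346.
In absolute terms T_C = 277.35 K and T_H = 301.15 K, so ΔT = 23.80 K.
COP_Carnot = T_C/ΔT = 277.35/23.80 = 11.65.
η_II = COP_actual/COP_Carnot = 2.346/11.65 = 0.2013.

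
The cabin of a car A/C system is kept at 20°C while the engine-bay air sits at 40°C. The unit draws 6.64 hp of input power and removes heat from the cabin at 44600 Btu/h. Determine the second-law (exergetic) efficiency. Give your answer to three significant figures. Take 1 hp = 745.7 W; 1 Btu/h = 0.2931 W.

0.180

Converting, Q̇_C = 44600 Btu/h = 17.53 hp, so COP_actual = Q̇_C/Ẇ = 17.53/6.640 = 2.640.
In absolute terms T_C = 293.15 K and T_H = 313.15 K, so ΔT = 20.00 K.
COP_Carnot = T_C/ΔT = 293.15/20.00 = 14.66.
η_II = COP_actual/COP_Carnot = 2.640/14.66 = 0.1801.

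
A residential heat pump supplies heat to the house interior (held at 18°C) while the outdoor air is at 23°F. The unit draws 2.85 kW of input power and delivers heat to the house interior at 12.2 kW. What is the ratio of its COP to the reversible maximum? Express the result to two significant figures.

COP_actual = Q̇_H/Ẇ = 12.20/2.850 = 4.281.
In absolute terms T_C = 268.15 K and T_H = 291.15 K, so ΔT = 23.00 K.
COP_Carnot = T_H/ΔT = 291.15/23.00 = 12.66.
η_II = COP_actual/COP_Carnot = 4.281/12.66 = 0.3382.

0.34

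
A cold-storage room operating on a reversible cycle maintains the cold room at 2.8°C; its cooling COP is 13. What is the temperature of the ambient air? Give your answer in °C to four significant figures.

24.03 °C

COP_R = T_C/(T_H − T_C) gives T_H − T_C = T_C/COP.
With T_C = 275.95 K, T_H = 275.95 × (1 + 1/13) = 297.18 K.
Converting, 297.18 K = 24.03°C.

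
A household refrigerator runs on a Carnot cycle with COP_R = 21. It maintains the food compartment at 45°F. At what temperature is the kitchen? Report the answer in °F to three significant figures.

COP_R = T_C/(T_H − T_C) gives T_H − T_C = T_C/COP.
With T_C = 280.37 K, T_H = 280.37 × (1 + 1/21) = 293.72 K.
Converting, 293.72 K = 69.03°F.

69.0 °F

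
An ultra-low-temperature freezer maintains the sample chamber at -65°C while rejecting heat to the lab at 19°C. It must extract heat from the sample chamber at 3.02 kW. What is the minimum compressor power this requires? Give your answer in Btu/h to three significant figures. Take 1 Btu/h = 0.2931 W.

In absolute terms T_C = 208.15 K and T_H = 292.15 K, so ΔT = 84.00 K.
COP_Carnot = T_C/ΔT = 208.15/84.00 = 2.478.
Ẇ_min = Q̇/COP_Carnot = 3.020/2.478 = 1.219 kW = 4158 Btu/h.

4160 Btu/h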